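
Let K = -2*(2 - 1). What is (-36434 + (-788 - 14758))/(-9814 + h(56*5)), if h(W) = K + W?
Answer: 12995/2384 ≈ 5.4509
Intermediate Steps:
K = -2 (K = -2*1 = -2)
h(W) = -2 + W
(-36434 + (-788 - 14758))/(-9814 + h(56*5)) = (-36434 + (-788 - 14758))/(-9814 + (-2 + 56*5)) = (-36434 - 15546)/(-9814 + (-2 + 280)) = -51980/(-9814 + 278) = -51980/(-9536) = -51980*(-1/9536) = 12995/2384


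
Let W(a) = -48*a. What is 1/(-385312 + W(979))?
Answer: -1/432304 ≈ -2.3132e-6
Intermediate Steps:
1/(-385312 + W(979)) = 1/(-385312 - 48*979) = 1/(-385312 - 46992) = 1/(-432304) = -1/432304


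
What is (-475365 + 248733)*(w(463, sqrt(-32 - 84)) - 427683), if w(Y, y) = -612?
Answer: 97065352440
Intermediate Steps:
(-475365 + 248733)*(w(463, sqrt(-32 - 84)) - 427683) = (-475365 + 248733)*(-612 - 427683) = -226632*(-428295) = 97065352440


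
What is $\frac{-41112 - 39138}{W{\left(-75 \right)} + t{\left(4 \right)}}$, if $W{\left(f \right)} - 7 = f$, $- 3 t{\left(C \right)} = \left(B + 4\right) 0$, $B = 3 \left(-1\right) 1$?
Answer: $\frac{40125}{34} \approx 1180.1$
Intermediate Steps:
$B = -3$ ($B = \left(-3\right) 1 = -3$)
$t{\left(C \right)} = 0$ ($t{\left(C \right)} = - \frac{\left(-3 + 4\right) 0}{3} = - \frac{1 \cdot 0}{3} = \left(- \frac{1}{3}\right) 0 = 0$)
$W{\left(f \right)} = 7 + f$
$\frac{-41112 - 39138}{W{\left(-75 \right)} + t{\left(4 \right)}} = \frac{-41112 - 39138}{\left(7 - 75\right) + 0} = - \frac{80250}{-68 + 0} = - \frac{80250}{-68} = \left(-80250\right) \left(- \frac{1}{68}\right) = \frac{40125}{34}$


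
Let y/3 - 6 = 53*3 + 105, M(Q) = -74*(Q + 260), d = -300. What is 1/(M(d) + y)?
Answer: 1/3770 ≈ 0.00026525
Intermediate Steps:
M(Q) = -19240 - 74*Q (M(Q) = -74*(260 + Q) = -19240 - 74*Q)
y = 810 (y = 18 + 3*(53*3 + 105) = 18 + 3*(159 + 105) = 18 + 3*264 = 18 + 792 = 810)
1/(M(d) + y) = 1/((-19240 - 74*(-300)) + 810) = 1/((-19240 + 22200) + 810) = 1/(2960 + 810) = 1/3770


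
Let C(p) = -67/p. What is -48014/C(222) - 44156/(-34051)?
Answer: 362956244960/2281417 ≈ 1.5909e+5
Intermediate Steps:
-48014/C(222) - 44156/(-34051) = -48014/((-67/222)) - 44156/(-34051) = -48014/((-67*1/222)) - 44156*(-1/34051) = -48014/(-67/222) + 44156/34051 = -48014*(-222/67) + 44156/34051 = 10659108/67 + 44156/34051 = 362956244960/2281417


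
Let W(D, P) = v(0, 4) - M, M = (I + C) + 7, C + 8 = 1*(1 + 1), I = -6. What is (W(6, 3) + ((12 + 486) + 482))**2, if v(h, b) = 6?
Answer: 982081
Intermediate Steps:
C = -6 (C = -8 + 1*(1 + 1) = -8 + 1*2 = -8 + 2 = -6)
M = -5 (M = (-6 - 6) + 7 = -12 + 7 = -5)
W(D, P) = 11 (W(D, P) = 6 - 1*(-5) = 6 + 5 = 11)
(W(6, 3) + ((12 + 486) + 482))**2 = (11 + ((12 + 486) + 482))**2 = (11 + (498 + 482))**2 = (11 + 980)**2 = 991**2 = 982081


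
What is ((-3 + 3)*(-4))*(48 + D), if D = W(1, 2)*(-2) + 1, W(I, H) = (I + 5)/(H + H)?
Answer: 0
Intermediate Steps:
W(I, H) = (5 + I)/(2*H) (W(I, H) = (5 + I)/((2*H)) = (5 + I)*(1/(2*H)) = (5 + I)/(2*H))
D = -2 (D = ((½)*(5 + 1)/2)*(-2) + 1 = ((½)*(½)*6)*(-2) + 1 = (3/2)*(-2) + 1 = -3 + 1 = -2)
((-3 + 3)*(-4))*(48 + D) = ((-3 + 3)*(-4))*(48 - 2) = (0*(-4))*46 = 0*46 = 0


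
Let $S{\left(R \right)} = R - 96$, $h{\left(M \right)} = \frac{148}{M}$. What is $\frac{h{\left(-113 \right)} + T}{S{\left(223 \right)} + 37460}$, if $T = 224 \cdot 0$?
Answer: $- \frac{148}{4247331} \approx -3.4845 \cdot 10^{-5}$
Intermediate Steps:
$T = 0$
$S{\left(R \right)} = -96 + R$ ($S{\left(R \right)} = R - 96 = -96 + R$)
$\frac{h{\left(-113 \right)} + T}{S{\left(223 \right)} + 37460} = \frac{\frac{148}{-113} + 0}{\left(-96 + 223\right) + 37460} = \frac{148 \left(- \frac{1}{113}\right) + 0}{127 + 37460} = \frac{- \frac{148}{113} + 0}{37587} = \left(- \frac{148}{113}\right) \frac{1}{37587} = - \frac{148}{4247331}$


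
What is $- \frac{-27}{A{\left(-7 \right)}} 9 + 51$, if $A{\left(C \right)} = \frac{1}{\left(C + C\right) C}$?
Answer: $23865$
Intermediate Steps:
$A{\left(C \right)} = \frac{1}{2 C^{2}}$ ($A{\left(C \right)} = \frac{1}{2 C C} = \frac{\frac{1}{2} \frac{1}{C}}{C} = \frac{1}{2 C^{2}}$)
$- \frac{-27}{A{\left(-7 \right)}} 9 + 51 = - \frac{-27}{\frac{1}{2} \cdot \frac{1}{49}} \cdot 9 + 51 = - \left(-27\right) \frac{1}{\frac{1}{98}} \cdot 9 + 51 = - \left(-27\right) 98 \cdot 9 + 51 = \left(-1\right) \left(-2646\right) 9 + 51 = 2646 \cdot 9 + 51 = 23814 + 51 = 23865$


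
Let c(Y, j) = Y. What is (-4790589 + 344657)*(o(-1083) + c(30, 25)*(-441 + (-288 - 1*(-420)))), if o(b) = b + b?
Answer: 50843678352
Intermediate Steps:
o(b) = 2*b
(-4790589 + 344657)*(o(-1083) + c(30, 25)*(-441 + (-288 - 1*(-420)))) = (-4790589 + 344657)*(2*(-1083) + 30*(-441 + (-288 - 1*(-420)))) = -4445932*(-2166 + 30*(-441 + (-288 + 420))) = -4445932*(-2166 + 30*(-441 + 132)) = -4445932*(-2166 + 30*(-309)) = -4445932*(-2166 - 9270) = -4445932*(-11436) = 50843678352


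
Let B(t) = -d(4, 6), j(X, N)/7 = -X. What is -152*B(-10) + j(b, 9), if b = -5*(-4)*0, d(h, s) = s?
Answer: 912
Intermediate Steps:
b = 0 (b = 20*0 = 0)
j(X, N) = -7*X (j(X, N) = 7*(-X) = -7*X)
B(t) = -6 (B(t) = -1*6 = -6)
-152*B(-10) + j(b, 9) = -152*(-6) - 7*0 = 912 + 0 = 912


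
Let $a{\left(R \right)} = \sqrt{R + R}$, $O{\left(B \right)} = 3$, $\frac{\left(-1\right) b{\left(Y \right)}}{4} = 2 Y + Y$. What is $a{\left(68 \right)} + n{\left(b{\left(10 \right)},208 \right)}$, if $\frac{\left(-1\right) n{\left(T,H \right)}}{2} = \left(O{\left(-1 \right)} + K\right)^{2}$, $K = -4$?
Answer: $-2 + 2 \sqrt{34} \approx 9.6619$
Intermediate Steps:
$b{\left(Y \right)} = - 12 Y$ ($b{\left(Y \right)} = - 4 \left(2 Y + Y\right) = - 4 \cdot 3 Y = - 12 Y$)
$n{\left(T,H \right)} = -2$ ($n{\left(T,H \right)} = - 2 \left(3 - 4\right)^{2} = - 2 \left(-1\right)^{2} = \left(-2\right) 1 = -2$)
$a{\left(R \right)} = \sqrt{2} \sqrt{R}$ ($a{\left(R \right)} = \sqrt{2 R} = \sqrt{2} \sqrt{R}$)
$a{\left(68 \right)} + n{\left(b{\left(10 \right)},208 \right)} = \sqrt{2} \sqrt{68} - 2 = \sqrt{2} \cdot 2 \sqrt{17} - 2 = 2 \sqrt{34} - 2 = -2 + 2 \sqrt{34}$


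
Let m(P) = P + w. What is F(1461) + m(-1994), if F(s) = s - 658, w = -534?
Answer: -1725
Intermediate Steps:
m(P) = -534 + P (m(P) = P - 534 = -534 + P)
F(s) = -658 + s
F(1461) + m(-1994) = (-658 + 1461) + (-534 - 1994) = 803 - 2528 = -1725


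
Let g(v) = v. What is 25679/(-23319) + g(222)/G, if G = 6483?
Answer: -53766713/50392359 ≈ -1.0670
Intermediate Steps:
25679/(-23319) + g(222)/G = 25679/(-23319) + 222/6483 = 25679*(-1/23319) + 222*(1/6483) = -25679/23319 + 74/2161 = -53766713/50392359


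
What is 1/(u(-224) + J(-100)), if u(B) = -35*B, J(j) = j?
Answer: 1/7740 ≈ 0.00012920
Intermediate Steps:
1/(u(-224) + J(-100)) = 1/(-35*(-224) - 100) = 1/(7840 - 100) = 1/7740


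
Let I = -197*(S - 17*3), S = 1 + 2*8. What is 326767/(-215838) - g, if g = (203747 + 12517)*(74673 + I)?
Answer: -542604951731977/30834 ≈ -1.7598e+10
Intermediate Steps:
S = 17 (S = 1 + 16 = 17)
I = 6698 (I = -197*(17 - 17*3) = -197*(17 - 51) = -197*(-34) = 6698)
g = 17597617944 (g = (203747 + 12517)*(74673 + 6698) = 216264*81371 = 17597617944)
326767/(-215838) - g = 326767/(-215838) - 1*17597617944 = 326767*(-1/215838) - 17597617944 = -46681/30834 - 17597617944 = -542604951731977/30834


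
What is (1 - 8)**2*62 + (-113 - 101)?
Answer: 2824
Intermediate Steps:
(1 - 8)**2*62 + (-113 - 101) = (-7)**2*62 - 214 = 49*62 - 214 = 3038 - 214 = 2824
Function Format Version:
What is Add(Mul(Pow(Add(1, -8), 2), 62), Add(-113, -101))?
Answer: 2824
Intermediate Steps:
Add(Mul(Pow(Add(1, -8), 2), 62), Add(-113, -101)) = Add(Mul(Pow(-7, 2), 62), -214) = Add(Mul(49, 62), -214) = Add(3038, -214) = 2824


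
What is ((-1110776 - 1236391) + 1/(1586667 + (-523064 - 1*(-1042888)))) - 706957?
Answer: -6433484718883/2106491 ≈ -3.0541e+6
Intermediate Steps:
((-1110776 - 1236391) + 1/(1586667 + (-523064 - 1*(-1042888)))) - 706957 = (-2347167 + 1/(1586667 + (-523064 + 1042888))) - 706957 = (-2347167 + 1/(1586667 + 519824)) - 706957 = (-2347167 + 1/2106491) - 706957 = -4944286160996/2106491 - 706957 = -6433484718883/2106491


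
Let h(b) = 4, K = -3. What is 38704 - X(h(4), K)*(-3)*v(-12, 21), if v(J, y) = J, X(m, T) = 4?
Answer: 38560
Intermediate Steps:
38704 - X(h(4), K)*(-3)*v(-12, 21) = 38704 - 4*(-3)*(-12) = 38704 - (-12)*(-12) = 38704 - 1*144 = 38704 - 144 = 38560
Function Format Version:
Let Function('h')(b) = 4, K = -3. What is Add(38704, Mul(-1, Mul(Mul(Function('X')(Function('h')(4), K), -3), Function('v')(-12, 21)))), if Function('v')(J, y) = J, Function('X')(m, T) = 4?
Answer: 38560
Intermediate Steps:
Add(38704, Mul(-1, Mul(Mul(Function('X')(Function('h')(4), K), -3), Function('v')(-12, 21)))) = Add(38704, Mul(-1, Mul(Mul(4, -3), -12))) = Add(38704, Mul(-1, Mul(-12, -12))) = Add(38704, Mul(-1, 144)) = Add(38704, -144) = 38560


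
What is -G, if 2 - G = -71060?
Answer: -71062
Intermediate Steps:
G = 71062 (G = 2 - 1*(-71060) = 2 + 71060 = 71062)
-G = -1*71062 = -71062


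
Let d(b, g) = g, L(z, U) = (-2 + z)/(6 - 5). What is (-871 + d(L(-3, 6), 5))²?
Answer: 749956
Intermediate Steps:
L(z, U) = -2 + z (L(z, U) = (-2 + z)/1 = (-2 + z)*1 = -2 + z)
(-871 + d(L(-3, 6), 5))² = (-871 + 5)² = (-866)² = 749956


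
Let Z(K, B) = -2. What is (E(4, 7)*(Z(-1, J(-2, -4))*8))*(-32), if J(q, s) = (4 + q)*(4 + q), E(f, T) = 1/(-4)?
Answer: -128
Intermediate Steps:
E(f, T) = -¼
J(q, s) = (4 + q)²
(E(4, 7)*(Z(-1, J(-2, -4))*8))*(-32) = -(-1)*8/2*(-32) = -¼*(-16)*(-32) = 4*(-32) = -128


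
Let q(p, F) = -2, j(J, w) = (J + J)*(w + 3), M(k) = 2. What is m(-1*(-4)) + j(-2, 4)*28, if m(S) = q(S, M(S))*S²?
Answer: -816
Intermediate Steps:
j(J, w) = 2*J*(3 + w) (j(J, w) = (2*J)*(3 + w) = 2*J*(3 + w))
m(S) = -2*S²
m(-1*(-4)) + j(-2, 4)*28 = -2*(-1*(-4))² + (2*(-2)*(3 + 4))*28 = -2*4² + (2*(-2)*7)*28 = -2*16 - 28*28 = -32 - 784 = -816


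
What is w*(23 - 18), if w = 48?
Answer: 240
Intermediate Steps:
w*(23 - 18) = 48*(23 - 18) = 48*5 = 240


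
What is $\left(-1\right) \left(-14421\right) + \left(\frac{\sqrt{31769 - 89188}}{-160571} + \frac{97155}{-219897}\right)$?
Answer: $\frac{352337498}{24433} - \frac{i \sqrt{57419}}{160571} \approx 14421.0 - 0.0014923 i$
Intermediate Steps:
$\left(-1\right) \left(-14421\right) + \left(\frac{\sqrt{31769 - 89188}}{-160571} + \frac{97155}{-219897}\right) = 14421 + \left(\sqrt{-57419} \left(- \frac{1}{160571}\right) + 97155 \left(- \frac{1}{219897}\right)\right) = 14421 - \left(\frac{10795}{24433} - i \sqrt{57419} \left(- \frac{1}{160571}\right)\right) = 14421 - \left(\frac{10795}{24433} + \frac{i \sqrt{57419}}{160571}\right) = \frac{352337498}{24433} - \frac{i \sqrt{57419}}{160571}$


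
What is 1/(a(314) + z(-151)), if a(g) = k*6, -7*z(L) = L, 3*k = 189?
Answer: 7/2797 ≈ 0.0025027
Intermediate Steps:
k = 63 (k = (⅓)*189 = 63)
z(L) = -L/7
a(g) = 378 (a(g) = 63*6 = 378)
1/(a(314) + z(-151)) = 1/(378 - ⅐*(-151)) = 1/(378 + 151/7) = 1/(2797/7) = 7/2797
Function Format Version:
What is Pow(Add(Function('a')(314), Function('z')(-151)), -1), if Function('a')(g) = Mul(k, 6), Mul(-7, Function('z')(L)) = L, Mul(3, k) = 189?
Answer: Rational(7, 2797) ≈ 0.0025027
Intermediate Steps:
k = 63 (k = Mul(Rational(1, 3), 189) = 63)
Function('z')(L) = Mul(Rational(-1, 7), L)
Function('a')(g) = 378 (Function('a')(g) = Mul(63, 6) = 378)
Pow(Add(Function('a')(314), Function('z')(-151)), -1) = Pow(Add(378, Mul(Rational(-1, 7), -151)), -1) = Pow(Add(378, Rational(151, 7)), -1) = Pow(Rational(2797, 7), -1) = Rational(7, 2797)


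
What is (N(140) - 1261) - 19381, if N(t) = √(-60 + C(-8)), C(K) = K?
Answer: -20642 + 2*I*√17 ≈ -20642.0 + 8.2462*I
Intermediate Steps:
N(t) = 2*I*√17 (N(t) = √(-60 - 8) = √(-68) = 2*I*√17)
(N(140) - 1261) - 19381 = (2*I*√17 - 1261) - 19381 = (-1261 + 2*I*√17) - 19381 = -20642 + 2*I*√17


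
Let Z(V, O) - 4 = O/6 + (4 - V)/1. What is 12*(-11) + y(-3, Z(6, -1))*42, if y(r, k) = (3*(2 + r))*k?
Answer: -363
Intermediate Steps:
Z(V, O) = 8 - V + O/6 (Z(V, O) = 4 + (O/6 + (4 - V)/1) = 4 + (O*(⅙) + (4 - V)*1) = 4 + (O/6 + (4 - V)) = 4 + (4 - V + O/6) = 8 - V + O/6)
y(r, k) = k*(6 + 3*r) (y(r, k) = (6 + 3*r)*k = k*(6 + 3*r))
12*(-11) + y(-3, Z(6, -1))*42 = 12*(-11) + (3*(8 - 1*6 + (⅙)*(-1))*(2 - 3))*42 = -132 + (3*(8 - 6 - ⅙)*(-1))*42 = -132 + (3*(11/6)*(-1))*42 = -132 - 11/2*42 = -132 - 231 = -363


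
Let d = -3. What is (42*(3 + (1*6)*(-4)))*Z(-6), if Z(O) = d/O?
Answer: -441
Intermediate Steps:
Z(O) = -3/O
(42*(3 + (1*6)*(-4)))*Z(-6) = (42*(3 + (1*6)*(-4)))*(-3/(-6)) = (42*(3 + 6*(-4)))*(-3*(-⅙)) = (42*(3 - 24))*(½) = (42*(-21))*(½) = -882*½ = -441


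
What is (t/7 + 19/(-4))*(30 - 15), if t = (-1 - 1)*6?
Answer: -2715/28 ≈ -96.964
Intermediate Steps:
t = -12 (t = -2*6 = -12)
(t/7 + 19/(-4))*(30 - 15) = (-12/7 + 19/(-4))*(30 - 15) = (-12*⅐ + 19*(-¼))*15 = (-12/7 - 19/4)*15 = -181/28*15 = -2715/28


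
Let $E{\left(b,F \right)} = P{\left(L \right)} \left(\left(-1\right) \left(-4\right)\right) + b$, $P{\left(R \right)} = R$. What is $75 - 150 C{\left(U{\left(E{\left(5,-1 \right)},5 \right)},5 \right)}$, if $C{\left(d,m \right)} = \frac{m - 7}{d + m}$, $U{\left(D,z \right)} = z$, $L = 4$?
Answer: $105$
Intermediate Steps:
$E{\left(b,F \right)} = 16 + b$ ($E{\left(b,F \right)} = 4 \left(\left(-1\right) \left(-4\right)\right) + b = 4 \cdot 4 + b = 16 + b$)
$C{\left(d,m \right)} = \frac{-7 + m}{d + m}$
$75 - 150 C{\left(U{\left(E{\left(5,-1 \right)},5 \right)},5 \right)} = 75 - 150 \frac{-7 + 5}{5 + 5} = 75 - 150 \cdot \frac{1}{10} \left(-2\right) = 75 - -30 = 75 + 30 = 105$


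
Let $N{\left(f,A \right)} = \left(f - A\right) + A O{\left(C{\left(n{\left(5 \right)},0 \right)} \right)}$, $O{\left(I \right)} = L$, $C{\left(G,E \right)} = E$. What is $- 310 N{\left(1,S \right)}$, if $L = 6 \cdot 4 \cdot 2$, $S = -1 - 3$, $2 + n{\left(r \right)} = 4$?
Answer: $57970$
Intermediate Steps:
$n{\left(r \right)} = 2$ ($n{\left(r \right)} = -2 + 4 = 2$)
$S = -4$
$L = 48$ ($L = 24 \cdot 2 = 48$)
$O{\left(I \right)} = 48$
$N{\left(f,A \right)} = f + 47 A$ ($N{\left(f,A \right)} = \left(f - A\right) + A 48 = \left(f - A\right) + 48 A = f + 47 A$)
$- 310 N{\left(1,S \right)} = - 310 \left(1 + 47 \left(-4\right)\right) = - 310 \left(1 - 188\right) = \left(-310\right) \left(-187\right) = 57970$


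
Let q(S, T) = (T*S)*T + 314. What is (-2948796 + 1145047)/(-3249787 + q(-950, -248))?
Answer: 34033/1163741 ≈ 0.029244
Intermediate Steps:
q(S, T) = 314 + S*T² (q(S, T) = (S*T)*T + 314 = S*T² + 314 = 314 + S*T²)
(-2948796 + 1145047)/(-3249787 + q(-950, -248)) = (-2948796 + 1145047)/(-3249787 + (314 - 950*(-248)²)) = -1803749/(-3249787 + (314 - 950*61504)) = -1803749/(-3249787 + (314 - 58428800)) = -1803749/(-3249787 - 58428486) = -1803749/(-61678273) = -1803749*(-1/61678273) = 34033/1163741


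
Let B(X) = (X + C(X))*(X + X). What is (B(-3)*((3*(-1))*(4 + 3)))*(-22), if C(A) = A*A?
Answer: -16632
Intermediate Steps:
C(A) = A²
B(X) = 2*X*(X + X²) (B(X) = (X + X²)*(X + X) = (X + X²)*(2*X) = 2*X*(X + X²))
(B(-3)*((3*(-1))*(4 + 3)))*(-22) = ((2*(-3)²*(1 - 3))*((3*(-1))*(4 + 3)))*(-22) = ((2*9*(-2))*(-3*7))*(-22) = -36*(-21)*(-22) = 756*(-22) = -16632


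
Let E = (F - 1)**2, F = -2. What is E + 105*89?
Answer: 9354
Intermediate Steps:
E = 9 (E = (-2 - 1)**2 = (-3)**2 = 9)
E + 105*89 = 9 + 105*89 = 9 + 9345 = 9354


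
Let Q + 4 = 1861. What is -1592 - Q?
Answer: -3449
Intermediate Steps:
Q = 1857 (Q = -4 + 1861 = 1857)
-1592 - Q = -1592 - 1*1857 = -1592 - 1857 = -3449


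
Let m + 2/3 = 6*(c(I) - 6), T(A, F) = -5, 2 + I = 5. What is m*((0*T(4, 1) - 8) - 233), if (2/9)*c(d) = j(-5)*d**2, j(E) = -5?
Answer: 904955/3 ≈ 3.0165e+5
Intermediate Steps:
I = 3 (I = -2 + 5 = 3)
c(d) = -45*d**2/2 (c(d) = 9*(-5*d**2)/2 = -45*d**2/2)
m = -3755/3 (m = -2/3 + 6*(-45/2*3**2 - 6) = -2/3 + 6*(-45/2*9 - 6) = -2/3 + 6*(-405/2 - 6) = -2/3 + 6*(-417/2) = -2/3 - 1251 = -3755/3 ≈ -1251.7)
m*((0*T(4, 1) - 8) - 233) = -3755*((0*(-5) - 8) - 233)/3 = -3755*((0 - 8) - 233)/3 = -3755*(-8 - 233)/3 = -3755/3*(-241) = 904955/3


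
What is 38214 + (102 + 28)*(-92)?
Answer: 26254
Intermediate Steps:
38214 + (102 + 28)*(-92) = 38214 + 130*(-92) = 38214 - 11960 = 26254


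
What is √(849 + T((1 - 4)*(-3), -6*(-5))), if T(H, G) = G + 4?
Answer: √883 ≈ 29.715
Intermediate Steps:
T(H, G) = 4 + G
√(849 + T((1 - 4)*(-3), -6*(-5))) = √(849 + (4 - 6*(-5))) = √(849 + (4 + 30)) = √(849 + 34) = √883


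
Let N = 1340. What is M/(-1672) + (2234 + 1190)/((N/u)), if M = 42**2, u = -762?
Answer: -272797431/140030 ≈ -1948.1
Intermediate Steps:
M = 1764
M/(-1672) + (2234 + 1190)/((N/u)) = 1764/(-1672) + (2234 + 1190)/((1340/(-762))) = 1764*(-1/1672) + 3424/((1340*(-1/762))) = -441/418 + 3424/(-670/381) = -441/418 + 3424*(-381/670) = -441/418 - 652272/335 = -272797431/140030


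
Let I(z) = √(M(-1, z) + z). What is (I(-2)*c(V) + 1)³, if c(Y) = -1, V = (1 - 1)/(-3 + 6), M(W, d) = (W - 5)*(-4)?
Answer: (1 - √22)³ ≈ -50.260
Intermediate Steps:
M(W, d) = 20 - 4*W (M(W, d) = (-5 + W)*(-4) = 20 - 4*W)
V = 0 (V = 0/3 = 0*(⅓) = 0)
I(z) = √(24 + z) (I(z) = √((20 - 4*(-1)) + z) = √((20 + 4) + z) = √(24 + z))
(I(-2)*c(V) + 1)³ = (√(24 - 2)*(-1) + 1)³ = (√22*(-1) + 1)³ = (-√22 + 1)³ = (1 - √22)³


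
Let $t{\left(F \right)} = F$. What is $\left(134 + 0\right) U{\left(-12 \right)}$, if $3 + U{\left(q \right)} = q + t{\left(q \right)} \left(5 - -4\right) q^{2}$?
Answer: $-2085978$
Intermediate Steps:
$U{\left(q \right)} = -3 + q + 9 q^{3}$ ($U{\left(q \right)} = -3 + \left(q + q \left(5 - -4\right) q^{2}\right) = -3 + \left(q + q \left(5 + 4\right) q^{2}\right) = -3 + \left(q + q 9 q^{2}\right) = -3 + \left(q + 9 q^{3}\right) = -3 + q + 9 q^{3}$)
$\left(134 + 0\right) U{\left(-12 \right)} = \left(134 + 0\right) \left(-3 - 12 + 9 \left(-12\right)^{3}\right) = 134 \left(-3 - 12 + 9 \left(-1728\right)\right) = 134 \left(-3 - 12 - 15552\right) = 134 \left(-15567\right) = -2085978$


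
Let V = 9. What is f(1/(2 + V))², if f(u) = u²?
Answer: 1/14641 ≈ 6.8301e-5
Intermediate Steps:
f(1/(2 + V))² = ((1/(2 + 9))²)² = ((1/11)²)² = (1/121)² = 1/14641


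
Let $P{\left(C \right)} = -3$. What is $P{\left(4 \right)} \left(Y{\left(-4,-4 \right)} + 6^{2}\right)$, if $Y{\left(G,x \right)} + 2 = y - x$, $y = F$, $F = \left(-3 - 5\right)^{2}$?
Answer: $-306$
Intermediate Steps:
$F = 64$ ($F = \left(-8\right)^{2} = 64$)
$y = 64$
$Y{\left(G,x \right)} = 62 - x$ ($Y{\left(G,x \right)} = -2 - \left(-64 + x\right) = 62 - x$)
$P{\left(4 \right)} \left(Y{\left(-4,-4 \right)} + 6^{2}\right) = - 3 \left(\left(62 - -4\right) + 6^{2}\right) = - 3 \left(\left(62 + 4\right) + 36\right) = - 3 \left(66 + 36\right) = \left(-3\right) 102 = -306$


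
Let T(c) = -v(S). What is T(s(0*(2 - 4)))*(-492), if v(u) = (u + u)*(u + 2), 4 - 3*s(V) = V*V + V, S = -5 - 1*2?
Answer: 34440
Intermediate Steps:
S = -7 (S = -5 - 2 = -7)
s(V) = 4/3 - V/3 - V**2/3 (s(V) = 4/3 - (V*V + V)/3 = 4/3 - (V**2 + V)/3 = 4/3 - (V + V**2)/3 = 4/3 + (-V/3 - V**2/3) = 4/3 - V/3 - V**2/3)
v(u) = 2*u*(2 + u) (v(u) = (2*u)*(2 + u) = 2*u*(2 + u))
T(c) = -70 (T(c) = -2*(-7)*(2 - 7) = -2*(-7)*(-5) = -1*70 = -70)
T(s(0*(2 - 4)))*(-492) = -70*(-492) = 34440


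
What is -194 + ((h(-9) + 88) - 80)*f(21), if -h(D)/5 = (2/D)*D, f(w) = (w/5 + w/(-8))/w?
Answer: -3883/20 ≈ -194.15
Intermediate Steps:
f(w) = 3/40 (f(w) = (w*(⅕) + w*(-⅛))/w = (w/5 - w/8)/w = (3*w/40)/w = 3/40)
h(D) = -10 (h(D) = -5*2/D*D = -5*2 = -10)
-194 + ((h(-9) + 88) - 80)*f(21) = -194 + ((-10 + 88) - 80)*(3/40) = -194 + (78 - 80)*(3/40) = -194 - 2*3/40 = -194 - 3/20 = -3883/20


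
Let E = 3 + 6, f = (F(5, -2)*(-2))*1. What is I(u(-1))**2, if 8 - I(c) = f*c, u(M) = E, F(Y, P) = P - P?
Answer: 64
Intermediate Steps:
F(Y, P) = 0
f = 0 (f = (0*(-2))*1 = 0*1 = 0)
E = 9
u(M) = 9
I(c) = 8 (I(c) = 8 - 0*c = 8 - 1*0 = 8 + 0 = 8)
I(u(-1))**2 = 8**2 = 64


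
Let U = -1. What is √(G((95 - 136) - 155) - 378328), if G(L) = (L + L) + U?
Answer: 7*I*√7729 ≈ 615.4*I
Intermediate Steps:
G(L) = -1 + 2*L (G(L) = (L + L) - 1 = 2*L - 1 = -1 + 2*L)
√(G((95 - 136) - 155) - 378328) = √((-1 + 2*((95 - 136) - 155)) - 378328) = √((-1 + 2*(-41 - 155)) - 378328) = √((-1 + 2*(-196)) - 378328) = √((-1 - 392) - 378328) = √(-393 - 378328) = √(-378721) = 7*I*√7729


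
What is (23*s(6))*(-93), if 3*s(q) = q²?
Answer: -25668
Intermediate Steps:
s(q) = q²/3
(23*s(6))*(-93) = (23*((⅓)*6²))*(-93) = (23*((⅓)*36))*(-93) = (23*12)*(-93) = 276*(-93) = -25668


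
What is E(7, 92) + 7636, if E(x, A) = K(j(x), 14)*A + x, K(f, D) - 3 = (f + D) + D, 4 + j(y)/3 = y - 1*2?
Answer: 10771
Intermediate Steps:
j(y) = -18 + 3*y (j(y) = -12 + 3*(y - 1*2) = -12 + 3*(y - 2) = -12 + 3*(-2 + y) = -12 + (-6 + 3*y) = -18 + 3*y)
K(f, D) = 3 + f + 2*D (K(f, D) = 3 + ((f + D) + D) = 3 + ((D + f) + D) = 3 + (f + 2*D) = 3 + f + 2*D)
E(x, A) = x + A*(13 + 3*x) (E(x, A) = (3 + (-18 + 3*x) + 2*14)*A + x = (3 + (-18 + 3*x) + 28)*A + x = (13 + 3*x)*A + x = A*(13 + 3*x) + x = x + A*(13 + 3*x))
E(7, 92) + 7636 = (7 + 92*(13 + 3*7)) + 7636 = (7 + 92*(13 + 21)) + 7636 = (7 + 92*34) + 7636 = (7 + 3128) + 7636 = 3135 + 7636 = 10771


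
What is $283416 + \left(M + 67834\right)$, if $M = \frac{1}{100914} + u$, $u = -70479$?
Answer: $\frac{28333724695}{100914} \approx 2.8077 \cdot 10^{5}$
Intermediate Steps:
$M = - \frac{7112317805}{100914}$ ($M = \frac{1}{100914} - 70479 = - \frac{7112317805}{100914} \approx -70479.0$)
$283416 + \left(M + 67834\right) = 283416 + \left(- \frac{7112317805}{100914} + 67834\right) = 283416 - \frac{266917529}{100914} = \frac{28333724695}{100914}$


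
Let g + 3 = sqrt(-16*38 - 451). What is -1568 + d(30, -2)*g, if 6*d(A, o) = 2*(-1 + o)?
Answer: -1565 - I*sqrt(1059) ≈ -1565.0 - 32.542*I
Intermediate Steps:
d(A, o) = -1/3 + o/3 (d(A, o) = (2*(-1 + o))/6 = (-2 + 2*o)/6 = -1/3 + o/3)
g = -3 + I*sqrt(1059) (g = -3 + sqrt(-16*38 - 451) = -3 + sqrt(-608 - 451) = -3 + sqrt(-1059) = -3 + I*sqrt(1059) ≈ -3.0 + 32.542*I)
-1568 + d(30, -2)*g = -1568 + (-1/3 + (1/3)*(-2))*(-3 + I*sqrt(1059)) = -1568 + (-1/3 - 2/3)*(-3 + I*sqrt(1059)) = -1568 - (-3 + I*sqrt(1059)) = -1568 + (3 - I*sqrt(1059)) = -1565 - I*sqrt(1059)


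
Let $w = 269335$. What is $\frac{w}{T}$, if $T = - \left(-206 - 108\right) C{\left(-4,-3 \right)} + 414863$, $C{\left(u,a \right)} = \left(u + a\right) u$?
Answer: $\frac{53867}{84731} \approx 0.63574$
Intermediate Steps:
$C{\left(u,a \right)} = u \left(a + u\right)$ ($C{\left(u,a \right)} = \left(a + u\right) u = u \left(a + u\right)$)
$T = 423655$ ($T = - \left(-206 - 108\right) \left(- 4 \left(-3 - 4\right)\right) + 414863 = - \left(-314\right) \left(\left(-4\right) \left(-7\right)\right) + 414863 = - \left(-314\right) 28 + 414863 = \left(-1\right) \left(-8792\right) + 414863 = 8792 + 414863 = 423655$)
$\frac{w}{T} = \frac{269335}{423655} = 269335 \cdot \frac{1}{423655} = \frac{53867}{84731}$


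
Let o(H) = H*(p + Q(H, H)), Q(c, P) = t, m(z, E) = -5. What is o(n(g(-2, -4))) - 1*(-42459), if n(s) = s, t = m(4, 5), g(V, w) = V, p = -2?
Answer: 42473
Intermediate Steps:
t = -5
Q(c, P) = -5
o(H) = -7*H (o(H) = H*(-2 - 5) = H*(-7) = -7*H)
o(n(g(-2, -4))) - 1*(-42459) = -7*(-2) - 1*(-42459) = 14 + 42459 = 42473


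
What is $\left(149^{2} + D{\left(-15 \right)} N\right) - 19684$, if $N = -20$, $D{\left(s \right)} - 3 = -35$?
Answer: $3157$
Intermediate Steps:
$D{\left(s \right)} = -32$ ($D{\left(s \right)} = 3 - 35 = -32$)
$\left(149^{2} + D{\left(-15 \right)} N\right) - 19684 = \left(149^{2} - -640\right) - 19684 = \left(22201 + 640\right) - 19684 = 22841 - 19684 = 3157$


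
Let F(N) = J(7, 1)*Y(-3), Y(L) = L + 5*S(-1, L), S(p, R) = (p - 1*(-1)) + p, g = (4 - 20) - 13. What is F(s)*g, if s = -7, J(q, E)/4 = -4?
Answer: -3712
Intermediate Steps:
J(q, E) = -16 (J(q, E) = 4*(-4) = -16)
g = -29 (g = -16 - 13 = -29)
S(p, R) = 1 + 2*p (S(p, R) = (p + 1) + p = (1 + p) + p = 1 + 2*p)
Y(L) = -5 + L (Y(L) = L + 5*(1 + 2*(-1)) = L + 5*(1 - 2) = L + 5*(-1) = L - 5 = -5 + L)
F(N) = 128 (F(N) = -16*(-5 - 3) = -16*(-8) = 128)
F(s)*g = 128*(-29) = -3712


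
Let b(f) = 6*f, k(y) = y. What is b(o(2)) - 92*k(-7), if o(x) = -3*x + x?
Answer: 620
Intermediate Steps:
o(x) = -2*x
b(o(2)) - 92*k(-7) = 6*(-2*2) - 92*(-7) = 6*(-4) + 644 = -24 + 644 = 620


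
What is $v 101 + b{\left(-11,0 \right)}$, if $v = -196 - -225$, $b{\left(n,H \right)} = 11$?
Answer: $2940$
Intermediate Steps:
$v = 29$ ($v = -196 + 225 = 29$)
$v 101 + b{\left(-11,0 \right)} = 29 \cdot 101 + 11 = 2929 + 11 = 2940$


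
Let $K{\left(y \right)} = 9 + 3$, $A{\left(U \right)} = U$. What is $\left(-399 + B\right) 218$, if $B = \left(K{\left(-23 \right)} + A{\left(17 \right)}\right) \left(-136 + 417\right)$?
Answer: $1689500$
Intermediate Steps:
$K{\left(y \right)} = 12$
$B = 8149$ ($B = \left(12 + 17\right) \left(-136 + 417\right) = 29 \cdot 281 = 8149$)
$\left(-399 + B\right) 218 = \left(-399 + 8149\right) 218 = 7750 \cdot 218 = 1689500$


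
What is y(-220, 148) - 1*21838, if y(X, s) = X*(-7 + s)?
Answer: -52858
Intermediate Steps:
y(-220, 148) - 1*21838 = -220*(-7 + 148) - 1*21838 = -220*141 - 21838 = -31020 - 21838 = -52858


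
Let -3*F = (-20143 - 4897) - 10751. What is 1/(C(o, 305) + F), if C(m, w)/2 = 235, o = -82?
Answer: 3/37201 ≈ 8.0643e-5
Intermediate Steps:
C(m, w) = 470 (C(m, w) = 2*235 = 470)
F = 35791/3 (F = -((-20143 - 4897) - 10751)/3 = -(-25040 - 10751)/3 = -⅓*(-35791) = 35791/3 ≈ 11930.)
1/(C(o, 305) + F) = 1/(470 + 35791/3) = 1/(37201/3) = 3/37201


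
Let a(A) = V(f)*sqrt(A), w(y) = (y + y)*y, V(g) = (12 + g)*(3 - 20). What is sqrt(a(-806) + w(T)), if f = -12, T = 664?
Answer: 664*sqrt(2) ≈ 939.04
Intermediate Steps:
V(g) = -204 - 17*g (V(g) = (12 + g)*(-17) = -204 - 17*g)
w(y) = 2*y**2 (w(y) = (2*y)*y = 2*y**2)
a(A) = 0 (a(A) = (-204 - 17*(-12))*sqrt(A) = (-204 + 204)*sqrt(A) = 0*sqrt(A) = 0)
sqrt(a(-806) + w(T)) = sqrt(0 + 2*664**2) = sqrt(0 + 2*440896) = sqrt(0 + 881792) = sqrt(881792) = 664*sqrt(2)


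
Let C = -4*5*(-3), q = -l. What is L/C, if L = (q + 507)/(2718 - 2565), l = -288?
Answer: 53/612 ≈ 0.086601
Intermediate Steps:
q = 288 (q = -1*(-288) = 288)
C = 60 (C = -20*(-3) = 60)
L = 265/51 (L = (288 + 507)/(2718 - 2565) = 795/153 = 795*(1/153) = 265/51 ≈ 5.1961)
L/C = (265/51)/60 = (1/60)*(265/51) = 53/612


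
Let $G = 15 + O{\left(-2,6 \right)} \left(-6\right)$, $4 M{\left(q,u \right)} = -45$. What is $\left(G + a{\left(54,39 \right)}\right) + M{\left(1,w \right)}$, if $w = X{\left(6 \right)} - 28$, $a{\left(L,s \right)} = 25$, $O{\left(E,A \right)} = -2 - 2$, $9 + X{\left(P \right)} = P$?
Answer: $\frac{211}{4} \approx 52.75$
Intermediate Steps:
$X{\left(P \right)} = -9 + P$
$O{\left(E,A \right)} = -4$ ($O{\left(E,A \right)} = -2 - 2 = -4$)
$w = -31$ ($w = \left(-9 + 6\right) - 28 = -3 - 28 = -31$)
$M{\left(q,u \right)} = - \frac{45}{4}$ ($M{\left(q,u \right)} = \frac{1}{4} \left(-45\right) = - \frac{45}{4}$)
$G = 39$ ($G = 15 - -24 = 15 + 24 = 39$)
$\left(G + a{\left(54,39 \right)}\right) + M{\left(1,w \right)} = \left(39 + 25\right) - \frac{45}{4} = 64 - \frac{45}{4} = \frac{211}{4}$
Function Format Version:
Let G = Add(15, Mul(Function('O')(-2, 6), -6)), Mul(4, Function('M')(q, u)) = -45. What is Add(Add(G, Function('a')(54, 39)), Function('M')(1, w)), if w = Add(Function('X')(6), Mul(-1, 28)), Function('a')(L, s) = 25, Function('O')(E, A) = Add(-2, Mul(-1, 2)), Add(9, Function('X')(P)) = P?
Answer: Rational(211, 4) ≈ 52.750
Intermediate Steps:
Function('X')(P) = Add(-9, P)
Function('O')(E, A) = -4 (Function('O')(E, A) = Add(-2, -2) = -4)
w = -31 (w = Add(Add(-9, 6), Mul(-1, 28)) = Add(-3, -28) = -31)
Function('M')(q, u) = Rational(-45, 4) (Function('M')(q, u) = Mul(Rational(1, 4), -45) = Rational(-45, 4))
G = 39 (G = Add(15, Mul(-4, -6)) = Add(15, 24) = 39)
Add(Add(G, Function('a')(54, 39)), Function('M')(1, w)) = Add(Add(39, 25), Rational(-45, 4)) = Add(64, Rational(-45, 4)) = Rational(211, 4)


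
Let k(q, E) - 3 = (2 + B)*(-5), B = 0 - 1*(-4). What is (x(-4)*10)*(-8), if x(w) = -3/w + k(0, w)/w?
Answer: -600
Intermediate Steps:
B = 4 (B = 0 + 4 = 4)
k(q, E) = -27 (k(q, E) = 3 + (2 + 4)*(-5) = 3 + 6*(-5) = 3 - 30 = -27)
x(w) = -30/w (x(w) = -3/w - 27/w = -30/w)
(x(-4)*10)*(-8) = (-30/(-4)*10)*(-8) = (-30*(-¼)*10)*(-8) = ((15/2)*10)*(-8) = 75*(-8) = -600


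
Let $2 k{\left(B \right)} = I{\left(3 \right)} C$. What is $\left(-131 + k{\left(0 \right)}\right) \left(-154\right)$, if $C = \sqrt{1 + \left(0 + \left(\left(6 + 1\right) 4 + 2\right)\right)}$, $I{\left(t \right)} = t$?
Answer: $20174 - 231 \sqrt{31} \approx 18888.0$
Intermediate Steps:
$C = \sqrt{31}$ ($C = \sqrt{1 + \left(0 + \left(7 \cdot 4 + 2\right)\right)} = \sqrt{1 + \left(0 + \left(28 + 2\right)\right)} = \sqrt{1 + \left(0 + 30\right)} = \sqrt{1 + 30} = \sqrt{31} \approx 5.5678$)
$k{\left(B \right)} = \frac{3 \sqrt{31}}{2}$
$\left(-131 + k{\left(0 \right)}\right) \left(-154\right) = \left(-131 + \frac{3 \sqrt{31}}{2}\right) \left(-154\right) = 20174 - 231 \sqrt{31}$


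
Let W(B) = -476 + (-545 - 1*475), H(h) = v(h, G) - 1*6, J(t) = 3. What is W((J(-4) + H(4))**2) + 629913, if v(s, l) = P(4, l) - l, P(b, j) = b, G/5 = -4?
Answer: 628417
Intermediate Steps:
G = -20 (G = 5*(-4) = -20)
v(s, l) = 4 - l
H(h) = 18 (H(h) = (4 - 1*(-20)) - 1*6 = (4 + 20) - 6 = 24 - 6 = 18)
W(B) = -1496 (W(B) = -476 + (-545 - 475) = -476 - 1020 = -1496)
W((J(-4) + H(4))**2) + 629913 = -1496 + 629913 = 628417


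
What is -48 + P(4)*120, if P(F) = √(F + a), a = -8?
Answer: -48 + 240*I ≈ -48.0 + 240.0*I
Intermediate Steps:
P(F) = √(-8 + F) (P(F) = √(F - 8) = √(-8 + F))
-48 + P(4)*120 = -48 + √(-8 + 4)*120 = -48 + √(-4)*120 = -48 + (2*I)*120 = -48 + 240*I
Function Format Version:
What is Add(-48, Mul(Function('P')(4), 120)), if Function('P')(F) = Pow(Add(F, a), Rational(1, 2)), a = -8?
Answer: Add(-48, Mul(240, I)) ≈ Add(-48.000, Mul(240.00, I))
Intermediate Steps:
Function('P')(F) = Pow(Add(-8, F), Rational(1, 2)) (Function('P')(F) = Pow(Add(F, -8), Rational(1, 2)) = Pow(Add(-8, F), Rational(1, 2)))
Add(-48, Mul(Function('P')(4), 120)) = Add(-48, Mul(Pow(Add(-8, 4), Rational(1, 2)), 120)) = Add(-48, Mul(Pow(-4, Rational(1, 2)), 120)) = Add(-48, Mul(Mul(2, I), 120)) = Add(-48, Mul(240, I))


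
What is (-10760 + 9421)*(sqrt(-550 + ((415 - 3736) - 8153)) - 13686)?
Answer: 18325554 - 8034*I*sqrt(334) ≈ 1.8326e+7 - 1.4683e+5*I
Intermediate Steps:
(-10760 + 9421)*(sqrt(-550 + ((415 - 3736) - 8153)) - 13686) = -1339*(sqrt(-550 + (-3321 - 8153)) - 13686) = -1339*(sqrt(-550 - 11474) - 13686) = -1339*(sqrt(-12024) - 13686) = -1339*(6*I*sqrt(334) - 13686) = -1339*(-13686 + 6*I*sqrt(334)) = 18325554 - 8034*I*sqrt(334)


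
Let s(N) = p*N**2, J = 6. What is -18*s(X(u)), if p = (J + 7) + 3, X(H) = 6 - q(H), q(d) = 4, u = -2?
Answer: -1152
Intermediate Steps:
X(H) = 2 (X(H) = 6 - 1*4 = 6 - 4 = 2)
p = 16 (p = (6 + 7) + 3 = 13 + 3 = 16)
s(N) = 16*N**2
-18*s(X(u)) = -288*2**2 = -288*4 = -18*64 = -1152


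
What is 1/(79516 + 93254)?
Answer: 1/172770 ≈ 5.7880e-6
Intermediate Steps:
1/(79516 + 93254) = 1/172770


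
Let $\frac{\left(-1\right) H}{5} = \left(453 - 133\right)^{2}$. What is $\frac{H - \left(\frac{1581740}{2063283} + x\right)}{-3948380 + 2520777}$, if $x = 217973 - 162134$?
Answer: $\frac{1171614137177}{2945549000649} \approx 0.39776$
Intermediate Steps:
$x = 55839$
$H = -512000$ ($H = - 5 \left(453 - 133\right)^{2} = - 5 \cdot 320^{2} = \left(-5\right) 102400 = -512000$)
$\frac{H - \left(\frac{1581740}{2063283} + x\right)}{-3948380 + 2520777} = \frac{-512000 + \left(\frac{1581740}{-2063283} - 55839\right)}{-3948380 + 2520777} = \frac{-512000 + \left(1581740 \left(- \frac{1}{2063283}\right) - 55839\right)}{-1427603} = \left(-512000 - \frac{115213241177}{2063283}\right) \left(- \frac{1}{1427603}\right) = \left(- \frac{1171614137177}{2063283}\right) \left(- \frac{1}{1427603}\right) = \frac{1171614137177}{2945549000649}$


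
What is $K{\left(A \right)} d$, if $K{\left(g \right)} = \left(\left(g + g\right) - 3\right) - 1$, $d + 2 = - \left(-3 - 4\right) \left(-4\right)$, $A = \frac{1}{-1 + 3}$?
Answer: $90$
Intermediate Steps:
$A = \frac{1}{2} \approx 0.5$
$d = -30$ ($d = -2 - \left(-3 - 4\right) \left(-4\right) = -2 - \left(-7\right) \left(-4\right) = -2 - 28 = -30$)
$K{\left(g \right)} = -4 + 2 g$ ($K{\left(g \right)} = \left(2 g - 3\right) - 1 = \left(-3 + 2 g\right) - 1 = -4 + 2 g$)
$K{\left(A \right)} d = \left(-4 + 2 \cdot \frac{1}{2}\right) \left(-30\right) = \left(-4 + 1\right) \left(-30\right) = \left(-3\right) \left(-30\right) = 90$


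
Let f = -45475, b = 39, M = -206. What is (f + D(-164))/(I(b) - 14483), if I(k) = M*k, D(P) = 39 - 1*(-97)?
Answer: 45339/22517 ≈ 2.0135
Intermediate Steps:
D(P) = 136 (D(P) = 39 + 97 = 136)
I(k) = -206*k
(f + D(-164))/(I(b) - 14483) = (-45475 + 136)/(-206*39 - 14483) = -45339/(-8034 - 14483) = -45339/(-22517) = -45339*(-1/22517) = 45339/22517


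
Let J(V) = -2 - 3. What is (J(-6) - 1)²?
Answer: 36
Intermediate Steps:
J(V) = -5
(J(-6) - 1)² = (-5 - 1)² = (-6)² = 36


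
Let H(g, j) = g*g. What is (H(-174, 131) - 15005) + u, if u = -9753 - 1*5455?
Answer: 63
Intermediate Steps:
H(g, j) = g**2
u = -15208 (u = -9753 - 5455 = -15208)
(H(-174, 131) - 15005) + u = ((-174)**2 - 15005) - 15208 = (30276 - 15005) - 15208 = 15271 - 15208 = 63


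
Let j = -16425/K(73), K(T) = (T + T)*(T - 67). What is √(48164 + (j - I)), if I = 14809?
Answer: √133345/2 ≈ 182.58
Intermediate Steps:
K(T) = 2*T*(-67 + T) (K(T) = (2*T)*(-67 + T) = 2*T*(-67 + T))
j = -75/4 (j = -16425*1/(146*(-67 + 73)) = -16425/(2*73*6) = -16425/876 = -16425*1/876 = -75/4 ≈ -18.750)
√(48164 + (j - I)) = √(48164 + (-75/4 - 1*14809)) = √(48164 + (-75/4 - 14809)) = √(48164 - 59311/4) = √(133345/4) = √133345/2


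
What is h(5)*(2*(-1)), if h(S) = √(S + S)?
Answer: -2*√10 ≈ -6.3246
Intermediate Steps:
h(S) = √2*√S (h(S) = √(2*S) = √2*√S)
h(5)*(2*(-1)) = (√2*√5)*(2*(-1)) = √10*(-2) = -2*√10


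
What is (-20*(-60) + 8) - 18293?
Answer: -17085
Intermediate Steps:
(-20*(-60) + 8) - 18293 = (1200 + 8) - 18293 = 1208 - 18293 = -17085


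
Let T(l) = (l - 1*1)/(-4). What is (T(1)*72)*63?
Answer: 0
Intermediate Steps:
T(l) = ¼ - l/4 (T(l) = (l - 1)*(-¼) = (-1 + l)*(-¼) = ¼ - l/4)
(T(1)*72)*63 = ((¼ - ¼*1)*72)*63 = ((¼ - ¼)*72)*63 = (0*72)*63 = 0*63 = 0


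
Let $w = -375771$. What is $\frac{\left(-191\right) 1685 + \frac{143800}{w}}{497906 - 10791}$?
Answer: $- \frac{24187280717}{36608738133} \approx -0.6607$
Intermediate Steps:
$\frac{\left(-191\right) 1685 + \frac{143800}{w}}{497906 - 10791} = \frac{\left(-191\right) 1685 + \frac{143800}{-375771}}{497906 - 10791} = \frac{-321835 + 143800 \left(- \frac{1}{375771}\right)}{487115} = \left(-321835 - \frac{143800}{375771}\right) \frac{1}{487115} = \left(- \frac{120936403585}{375771}\right) \frac{1}{487115} = - \frac{24187280717}{36608738133}$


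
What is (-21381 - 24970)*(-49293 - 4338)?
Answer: 2485850481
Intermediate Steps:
(-21381 - 24970)*(-49293 - 4338) = -46351*(-53631) = 2485850481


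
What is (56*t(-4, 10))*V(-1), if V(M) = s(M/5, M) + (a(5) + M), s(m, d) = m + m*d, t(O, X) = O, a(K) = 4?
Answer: -672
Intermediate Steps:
s(m, d) = m + d*m
V(M) = 4 + M + M*(1 + M)/5 (V(M) = (M/5)*(1 + M) + (4 + M) = M*(1 + M)/5 + (4 + M) = 4 + M + M*(1 + M)/5)
(56*t(-4, 10))*V(-1) = (56*(-4))*(4 + (1/5)*(-1)**2 + (6/5)*(-1)) = -224*(4 + (1/5)*1 - 6/5) = -224*(4 + 1/5 - 6/5) = -224*3 = -672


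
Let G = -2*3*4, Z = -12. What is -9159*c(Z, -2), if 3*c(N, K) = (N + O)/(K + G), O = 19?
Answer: 21371/26 ≈ 821.96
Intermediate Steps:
G = -24 (G = -6*4 = -24)
c(N, K) = (19 + N)/(3*(-24 + K)) (c(N, K) = ((N + 19)/(K - 24))/3 = ((19 + N)/(-24 + K))/3 = (19 + N)/(3*(-24 + K)))
-9159*c(Z, -2) = -3053*(19 - 12)/(-24 - 2) = -3053*7/(-26) = -3053*(-1)*7/26 = -9159*(-7/78) = 21371/26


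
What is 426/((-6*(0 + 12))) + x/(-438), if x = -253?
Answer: -1559/292 ≈ -5.3390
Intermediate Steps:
426/((-6*(0 + 12))) + x/(-438) = 426/((-6*(0 + 12))) - 253/(-438) = 426/((-6*12)) - 253*(-1/438) = 426/(-72) + 253/438 = 426*(-1/72) + 253/438 = -71/12 + 253/438 = -1559/292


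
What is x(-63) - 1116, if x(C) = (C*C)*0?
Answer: -1116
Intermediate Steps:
x(C) = 0 (x(C) = C²*0 = 0)
x(-63) - 1116 = 0 - 1116 = -1116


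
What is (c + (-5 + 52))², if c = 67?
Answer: 12996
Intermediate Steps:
(c + (-5 + 52))² = (67 + (-5 + 52))² = (67 + 47)² = 114² = 12996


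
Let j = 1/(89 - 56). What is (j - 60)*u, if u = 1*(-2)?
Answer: 3958/33 ≈ 119.94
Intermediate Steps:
u = -2
j = 1/33 ≈ 0.030303
(j - 60)*u = (1/33 - 60)*(-2) = -1979/33*(-2) = 3958/33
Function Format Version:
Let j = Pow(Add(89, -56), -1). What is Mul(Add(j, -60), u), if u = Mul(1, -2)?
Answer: Rational(3958, 33) ≈ 119.94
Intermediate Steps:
u = -2
j = Rational(1, 33) (j = Pow(33, -1) = Rational(1, 33) ≈ 0.030303)
Mul(Add(j, -60), u) = Mul(Add(Rational(1, 33), -60), -2) = Mul(Rational(-1979, 33), -2) = Rational(3958, 33)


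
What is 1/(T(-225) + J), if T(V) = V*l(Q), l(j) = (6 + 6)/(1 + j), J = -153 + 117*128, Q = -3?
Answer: 1/16173 ≈ 6.1831e-5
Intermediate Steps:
J = 14823 (J = -153 + 14976 = 14823)
l(j) = 12/(1 + j)
T(V) = -6*V (T(V) = V*(12/(1 - 3)) = V*(12/(-2)) = V*(12*(-½)) = V*(-6) = -6*V)
1/(T(-225) + J) = 1/(-6*(-225) + 14823) = 1/(1350 + 14823) = 1/16173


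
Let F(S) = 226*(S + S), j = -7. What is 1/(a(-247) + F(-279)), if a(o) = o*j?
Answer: -1/124379 ≈ -8.0399e-6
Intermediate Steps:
F(S) = 452*S (F(S) = 226*(2*S) = 452*S)
a(o) = -7*o (a(o) = o*(-7) = -7*o)
1/(a(-247) + F(-279)) = 1/(-7*(-247) + 452*(-279)) = 1/(1729 - 126108) = 1/(-124379) = -1/124379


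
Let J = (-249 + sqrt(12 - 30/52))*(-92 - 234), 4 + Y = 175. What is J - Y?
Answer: 81003 - 489*sqrt(858)/13 ≈ 79901.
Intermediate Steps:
Y = 171 (Y = -4 + 175 = 171)
J = 81174 - 489*sqrt(858)/13 (J = (-249 + sqrt(12 - 30*1/52))*(-326) = (-249 + sqrt(12 - 15/26))*(-326) = (-249 + sqrt(297/26))*(-326) = (-249 + 3*sqrt(858)/26)*(-326) = 81174 - 489*sqrt(858)/13 ≈ 80072.)
J - Y = (81174 - 489*sqrt(858)/13) - 1*171 = (81174 - 489*sqrt(858)/13) - 171 = 81003 - 489*sqrt(858)/13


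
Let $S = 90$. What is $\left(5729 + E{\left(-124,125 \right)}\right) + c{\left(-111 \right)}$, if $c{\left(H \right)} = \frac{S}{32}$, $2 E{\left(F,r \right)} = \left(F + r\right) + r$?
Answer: $\frac{92717}{16} \approx 5794.8$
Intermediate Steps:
$E{\left(F,r \right)} = r + \frac{F}{2}$ ($E{\left(F,r \right)} = \frac{\left(F + r\right) + r}{2} = \frac{F + 2 r}{2} = r + \frac{F}{2}$)
$c{\left(H \right)} = \frac{45}{16}$ ($c{\left(H \right)} = \frac{90}{32} = 90 \cdot \frac{1}{32} = \frac{45}{16}$)
$\left(5729 + E{\left(-124,125 \right)}\right) + c{\left(-111 \right)} = \left(5729 + \left(125 + \frac{1}{2} \left(-124\right)\right)\right) + \frac{45}{16} = \left(5729 + \left(125 - 62\right)\right) + \frac{45}{16} = \left(5729 + 63\right) + \frac{45}{16} = 5792 + \frac{45}{16} = \frac{92717}{16}$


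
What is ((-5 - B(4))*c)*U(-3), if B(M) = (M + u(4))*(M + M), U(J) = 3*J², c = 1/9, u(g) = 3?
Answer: -183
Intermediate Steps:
c = ⅑ ≈ 0.11111
B(M) = 2*M*(3 + M) (B(M) = (M + 3)*(M + M) = (3 + M)*(2*M) = 2*M*(3 + M))
((-5 - B(4))*c)*U(-3) = ((-5 - 2*4*(3 + 4))*(⅑))*(3*(-3)²) = ((-5 - 2*4*7)*(⅑))*(3*9) = ((-5 - 1*56)*(⅑))*27 = ((-5 - 56)*(⅑))*27 = -61*⅑*27 = -61/9*27 = -183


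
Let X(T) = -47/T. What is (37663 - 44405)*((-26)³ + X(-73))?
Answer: 8649992742/73 ≈ 1.1849e+8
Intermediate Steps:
(37663 - 44405)*((-26)³ + X(-73)) = (37663 - 44405)*((-26)³ - 47/(-73)) = -6742*(-17576 - 47*(-1/73)) = -6742*(-17576 + 47/73) = -6742*(-1283001/73) = 8649992742/73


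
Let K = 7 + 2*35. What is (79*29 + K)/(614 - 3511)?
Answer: -2368/2897 ≈ -0.81740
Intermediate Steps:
K = 77 (K = 7 + 70 = 77)
(79*29 + K)/(614 - 3511) = (79*29 + 77)/(614 - 3511) = (2291 + 77)/(-2897) = 2368*(-1/2897) = -2368/2897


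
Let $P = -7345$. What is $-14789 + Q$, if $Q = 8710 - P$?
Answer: $1266$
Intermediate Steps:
$Q = 16055$ ($Q = 8710 - -7345 = 8710 + 7345 = 16055$)
$-14789 + Q = -14789 + 16055 = 1266$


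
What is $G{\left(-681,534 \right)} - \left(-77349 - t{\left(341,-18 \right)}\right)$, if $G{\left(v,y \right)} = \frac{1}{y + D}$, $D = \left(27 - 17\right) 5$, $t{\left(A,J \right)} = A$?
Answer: $\frac{45370961}{584} \approx 77690.0$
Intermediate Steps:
$D = 50$ ($D = \left(27 - 17\right) 5 = 10 \cdot 5 = 50$)
$G{\left(v,y \right)} = \frac{1}{50 + y}$ ($G{\left(v,y \right)} = \frac{1}{y + 50} = \frac{1}{50 + y}$)
$G{\left(-681,534 \right)} - \left(-77349 - t{\left(341,-18 \right)}\right) = \frac{1}{50 + 534} + \left(\left(341 - -90740\right) - 13391\right) = \frac{1}{584} + \left(\left(341 + 90740\right) - 13391\right) = \frac{1}{584} + \left(91081 - 13391\right) = \frac{1}{584} + 77690 = \frac{45370961}{584}$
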